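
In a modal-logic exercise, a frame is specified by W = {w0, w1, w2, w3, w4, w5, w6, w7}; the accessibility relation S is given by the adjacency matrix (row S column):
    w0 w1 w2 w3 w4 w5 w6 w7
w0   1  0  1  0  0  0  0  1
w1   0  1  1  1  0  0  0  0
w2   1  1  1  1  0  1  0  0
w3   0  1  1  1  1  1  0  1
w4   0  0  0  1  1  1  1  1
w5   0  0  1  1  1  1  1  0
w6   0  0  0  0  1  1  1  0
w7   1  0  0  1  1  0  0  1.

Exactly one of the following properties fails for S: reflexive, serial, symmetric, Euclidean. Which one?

Reflexive: yes — every world is S-related to itself.
Serial: yes — every world has a successor (e.g. w0 S w0).
Symmetric: yes — every pair in S has its reverse in S.
Euclidean: no — w0 S w2 and w0 S w7, but not w2 S w7.
Only Euclidean fails.

Euclidean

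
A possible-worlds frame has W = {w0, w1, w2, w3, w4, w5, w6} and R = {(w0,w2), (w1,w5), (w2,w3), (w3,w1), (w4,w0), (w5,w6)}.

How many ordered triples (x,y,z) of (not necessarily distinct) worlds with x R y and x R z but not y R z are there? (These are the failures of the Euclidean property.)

Enumerating: (w0,w2,w2), (w1,w5,w5), (w2,w3,w3), (w3,w1,w1), (w4,w0,w0), (w5,w6,w6).

6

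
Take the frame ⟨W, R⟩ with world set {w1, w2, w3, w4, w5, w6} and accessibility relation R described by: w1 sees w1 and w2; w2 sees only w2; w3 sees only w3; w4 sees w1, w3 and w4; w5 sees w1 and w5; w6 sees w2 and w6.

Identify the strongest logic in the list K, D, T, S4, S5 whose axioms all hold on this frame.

Serial (axiom D): yes — every world has a successor (e.g. w1 R w1).
Reflexive (axiom T): yes — every world is R-related to itself.
Transitive (axiom 4): no — w4 R w1 and w1 R w2, but not w4 R w2.
Euclidean (axiom 5): no — w4 R w1 and w4 R w3, but not w1 R w3.
So F validates K, D, T; S4 would additionally require R to be transitive. The strongest is T.

T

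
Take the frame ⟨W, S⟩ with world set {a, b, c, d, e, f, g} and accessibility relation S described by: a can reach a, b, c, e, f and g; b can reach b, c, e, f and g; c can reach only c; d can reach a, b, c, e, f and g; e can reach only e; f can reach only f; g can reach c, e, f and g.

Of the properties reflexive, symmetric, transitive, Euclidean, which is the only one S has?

Reflexive: no — d is not related to itself.
Symmetric: no — a S b but not b S a.
Transitive: yes — every two-step S-path is closed by a direct edge.
Euclidean: no — a S c and a S b, but not c S b.
Only transitive holds.

transitive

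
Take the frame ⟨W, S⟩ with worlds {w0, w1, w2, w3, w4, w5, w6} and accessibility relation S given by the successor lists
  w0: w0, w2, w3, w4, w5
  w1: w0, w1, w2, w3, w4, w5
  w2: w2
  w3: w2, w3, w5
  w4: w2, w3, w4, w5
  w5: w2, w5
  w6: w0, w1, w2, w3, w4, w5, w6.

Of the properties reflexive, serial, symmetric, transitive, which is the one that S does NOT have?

symmetric

Reflexive: yes — every world is S-related to itself.
Serial: yes — every world has a successor (e.g. w0 S w0).
Symmetric: no — w0 S w2 but not w2 S w0.
Transitive: yes — every two-step S-path is closed by a direct edge.
Only symmetric fails.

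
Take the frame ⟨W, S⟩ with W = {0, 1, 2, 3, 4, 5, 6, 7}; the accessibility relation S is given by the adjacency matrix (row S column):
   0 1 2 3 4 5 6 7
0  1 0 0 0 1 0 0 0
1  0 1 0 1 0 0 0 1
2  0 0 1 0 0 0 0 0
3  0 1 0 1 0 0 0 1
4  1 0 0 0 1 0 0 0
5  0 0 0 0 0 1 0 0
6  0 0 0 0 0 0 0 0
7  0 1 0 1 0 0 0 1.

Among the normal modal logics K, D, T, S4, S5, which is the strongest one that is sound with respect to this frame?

Serial (axiom D): no — 6 has no S-successor.
Reflexive (axiom T): no — 6 is not related to itself.
Transitive (axiom 4): yes — every two-step S-path is closed by a direct edge.
Euclidean (axiom 5): yes — any two successors of a common world are S-related.
So F validates K; D would additionally require S to be serial. The strongest is K.

K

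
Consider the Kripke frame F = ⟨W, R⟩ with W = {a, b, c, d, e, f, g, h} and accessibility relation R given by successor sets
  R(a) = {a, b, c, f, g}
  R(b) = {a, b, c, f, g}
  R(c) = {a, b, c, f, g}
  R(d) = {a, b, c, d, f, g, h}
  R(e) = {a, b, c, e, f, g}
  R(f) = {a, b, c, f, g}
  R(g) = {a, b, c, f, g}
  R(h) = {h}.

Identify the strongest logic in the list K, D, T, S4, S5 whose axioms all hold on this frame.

S4

Serial (axiom D): yes — every world has a successor (e.g. a R a).
Reflexive (axiom T): yes — every world is R-related to itself.
Transitive (axiom 4): yes — every two-step R-path is closed by a direct edge.
Euclidean (axiom 5): no — d R a and d R h, but not a R h.
So F validates K, D, T, S4; S5 would additionally require R to be Euclidean. The strongest is S4.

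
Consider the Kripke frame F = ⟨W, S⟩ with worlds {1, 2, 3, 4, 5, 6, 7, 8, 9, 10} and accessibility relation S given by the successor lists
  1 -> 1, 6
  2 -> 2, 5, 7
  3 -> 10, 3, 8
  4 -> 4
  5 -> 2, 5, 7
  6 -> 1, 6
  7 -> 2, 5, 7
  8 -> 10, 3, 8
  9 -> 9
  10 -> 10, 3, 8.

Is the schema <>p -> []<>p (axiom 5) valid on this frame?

By correspondence theory, 5 is valid on a frame iff S is Euclidean.
Euclidean: yes — any two successors of a common world are S-related.

Yes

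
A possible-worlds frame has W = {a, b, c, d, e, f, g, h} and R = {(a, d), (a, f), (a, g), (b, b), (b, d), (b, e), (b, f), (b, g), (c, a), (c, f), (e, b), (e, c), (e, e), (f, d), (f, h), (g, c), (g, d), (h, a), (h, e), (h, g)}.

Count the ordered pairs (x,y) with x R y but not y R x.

16

Enumerating: (a,d), (a,f), (a,g), (b,d), (b,f), (b,g), (c,a), (c,f), (e,c), (f,d), (f,h), (g,c), (g,d), (h,a), (h,e), (h,g).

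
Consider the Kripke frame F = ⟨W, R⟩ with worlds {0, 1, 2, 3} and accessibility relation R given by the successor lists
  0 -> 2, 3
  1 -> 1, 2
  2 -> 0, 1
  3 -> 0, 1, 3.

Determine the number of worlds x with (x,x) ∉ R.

2

Enumerating: 0, 2.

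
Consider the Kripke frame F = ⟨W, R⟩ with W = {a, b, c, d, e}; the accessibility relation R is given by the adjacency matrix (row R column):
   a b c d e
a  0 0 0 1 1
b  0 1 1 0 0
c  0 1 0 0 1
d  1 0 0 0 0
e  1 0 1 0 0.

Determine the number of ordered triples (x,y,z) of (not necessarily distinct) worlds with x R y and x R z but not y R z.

13

Enumerating: (a,d,d), (a,d,e), (a,e,d), (a,e,e), (b,c,c), (c,b,e), (c,e,b), (c,e,e), (d,a,a), (e,a,a), (e,a,c), (e,c,a), (e,c,c).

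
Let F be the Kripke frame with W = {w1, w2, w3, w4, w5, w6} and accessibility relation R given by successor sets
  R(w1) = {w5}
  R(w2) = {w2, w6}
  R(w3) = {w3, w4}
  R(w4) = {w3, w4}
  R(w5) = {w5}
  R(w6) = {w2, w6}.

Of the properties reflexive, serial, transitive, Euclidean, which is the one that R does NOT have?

Reflexive: no — w1 is not related to itself.
Serial: yes — every world has a successor (e.g. w1 R w5).
Transitive: yes — every two-step R-path is closed by a direct edge.
Euclidean: yes — any two successors of a common world are R-related.
Only reflexive fails.

reflexive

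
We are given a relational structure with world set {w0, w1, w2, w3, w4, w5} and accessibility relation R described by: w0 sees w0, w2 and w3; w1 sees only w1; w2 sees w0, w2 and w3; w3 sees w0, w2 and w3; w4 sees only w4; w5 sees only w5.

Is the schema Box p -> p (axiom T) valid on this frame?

Axiom T corresponds to the accessibility relation being reflexive.
Reflexive: yes — every world is R-related to itself.

Yes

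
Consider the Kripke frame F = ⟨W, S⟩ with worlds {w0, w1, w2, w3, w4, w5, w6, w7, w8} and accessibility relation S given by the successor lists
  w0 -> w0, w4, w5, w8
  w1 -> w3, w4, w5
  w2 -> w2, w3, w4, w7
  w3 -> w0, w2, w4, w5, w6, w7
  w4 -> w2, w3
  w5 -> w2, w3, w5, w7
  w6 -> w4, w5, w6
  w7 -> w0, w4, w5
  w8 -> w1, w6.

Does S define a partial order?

No

Reflexive: no — w1 is not related to itself.
Transitive: no — w0 S w4 and w4 S w2, but not w0 S w2.
Antisymmetric: no — w2 S w3 and w3 S w2 with w2 ≠ w3.
So S is not a partial order.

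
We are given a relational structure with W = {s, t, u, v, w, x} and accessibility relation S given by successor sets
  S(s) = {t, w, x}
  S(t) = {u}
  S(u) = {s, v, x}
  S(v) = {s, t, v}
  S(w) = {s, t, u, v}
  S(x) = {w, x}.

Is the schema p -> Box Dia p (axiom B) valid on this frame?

No

By correspondence theory, B is valid on a frame iff S is symmetric.
Symmetric: no — s S t but not t S s.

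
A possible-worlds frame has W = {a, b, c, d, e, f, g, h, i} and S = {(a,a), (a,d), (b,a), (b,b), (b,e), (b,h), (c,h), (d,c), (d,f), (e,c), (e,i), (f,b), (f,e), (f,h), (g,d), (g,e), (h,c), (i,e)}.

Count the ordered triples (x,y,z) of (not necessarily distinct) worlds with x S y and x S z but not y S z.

Enumerating: (a,d,a), (a,d,d), (b,a,b), (b,a,e), (b,a,h), (b,e,a), (b,e,b), (b,e,e), (b,e,h), (b,h,a), (b,h,b), (b,h,e), … and 22 more.
Total: 34.

34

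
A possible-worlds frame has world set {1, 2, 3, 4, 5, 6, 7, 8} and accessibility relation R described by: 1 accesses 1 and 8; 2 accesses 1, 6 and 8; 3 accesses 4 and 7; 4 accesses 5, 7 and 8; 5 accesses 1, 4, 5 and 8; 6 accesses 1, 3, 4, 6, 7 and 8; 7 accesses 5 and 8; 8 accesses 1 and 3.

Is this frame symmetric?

No

Symmetric: no — 2 R 1 but not 1 R 2.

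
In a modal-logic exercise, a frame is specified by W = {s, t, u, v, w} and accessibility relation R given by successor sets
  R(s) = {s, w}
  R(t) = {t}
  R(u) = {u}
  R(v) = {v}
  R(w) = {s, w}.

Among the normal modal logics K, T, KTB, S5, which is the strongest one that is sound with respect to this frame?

Reflexive (axiom T): yes — every world is R-related to itself.
Symmetric (axiom B): yes — every pair in R has its reverse in R.
Euclidean (axiom 5): yes — any two successors of a common world are R-related.
So F validates K, T, KTB, S5. The strongest is S5.

S5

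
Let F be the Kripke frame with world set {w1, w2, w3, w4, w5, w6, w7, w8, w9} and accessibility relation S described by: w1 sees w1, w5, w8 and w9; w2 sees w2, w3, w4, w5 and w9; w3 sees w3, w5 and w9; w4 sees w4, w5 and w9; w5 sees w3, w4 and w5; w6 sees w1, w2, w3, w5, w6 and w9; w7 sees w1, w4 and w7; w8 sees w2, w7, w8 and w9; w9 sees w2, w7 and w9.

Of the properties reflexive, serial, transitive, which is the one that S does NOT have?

Reflexive: yes — every world is S-related to itself.
Serial: yes — every world has a successor (e.g. w1 S w1).
Transitive: no — w1 S w5 and w5 S w3, but not w1 S w3.
Only transitive fails.

transitive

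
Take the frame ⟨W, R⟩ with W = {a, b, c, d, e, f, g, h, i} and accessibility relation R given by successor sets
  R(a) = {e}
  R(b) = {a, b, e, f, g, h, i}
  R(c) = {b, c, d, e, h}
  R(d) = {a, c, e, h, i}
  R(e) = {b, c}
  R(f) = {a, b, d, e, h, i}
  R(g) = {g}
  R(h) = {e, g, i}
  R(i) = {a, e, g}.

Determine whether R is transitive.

No

Transitive: no — a R e and e R b, but not a R b.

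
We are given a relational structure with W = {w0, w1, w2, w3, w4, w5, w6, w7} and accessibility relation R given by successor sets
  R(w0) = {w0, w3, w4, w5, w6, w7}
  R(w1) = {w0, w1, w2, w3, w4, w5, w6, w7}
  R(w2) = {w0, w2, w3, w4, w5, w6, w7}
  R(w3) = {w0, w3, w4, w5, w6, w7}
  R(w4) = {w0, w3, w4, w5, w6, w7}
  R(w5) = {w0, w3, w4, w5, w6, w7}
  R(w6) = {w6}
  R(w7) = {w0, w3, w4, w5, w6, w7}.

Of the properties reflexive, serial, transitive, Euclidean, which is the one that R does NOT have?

Euclidean

Reflexive: yes — every world is R-related to itself.
Serial: yes — every world has a successor (e.g. w0 R w0).
Transitive: yes — every two-step R-path is closed by a direct edge.
Euclidean: no — w0 R w6 and w0 R w3, but not w6 R w3.
Only Euclidean fails.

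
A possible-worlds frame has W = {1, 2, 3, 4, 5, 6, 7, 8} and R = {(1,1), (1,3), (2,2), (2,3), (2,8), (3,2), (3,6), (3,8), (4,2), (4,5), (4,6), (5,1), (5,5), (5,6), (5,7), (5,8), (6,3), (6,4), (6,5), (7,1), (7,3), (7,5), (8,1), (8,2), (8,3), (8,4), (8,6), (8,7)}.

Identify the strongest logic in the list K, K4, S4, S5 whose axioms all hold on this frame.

Transitive (axiom 4): no — 1 R 3 and 3 R 2, but not 1 R 2.
Reflexive (axiom T): no — 3 is not related to itself.
Euclidean (axiom 5): no — 3 R 2 and 3 R 6, but not 2 R 6.
So F validates K; K4 would additionally require R to be transitive. The strongest is K.

K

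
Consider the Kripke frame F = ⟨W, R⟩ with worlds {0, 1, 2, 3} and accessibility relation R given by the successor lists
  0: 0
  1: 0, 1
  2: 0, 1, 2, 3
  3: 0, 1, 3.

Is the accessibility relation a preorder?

Yes

Reflexive: yes — every world is R-related to itself.
Transitive: yes — every two-step R-path is closed by a direct edge.
So R is a preorder.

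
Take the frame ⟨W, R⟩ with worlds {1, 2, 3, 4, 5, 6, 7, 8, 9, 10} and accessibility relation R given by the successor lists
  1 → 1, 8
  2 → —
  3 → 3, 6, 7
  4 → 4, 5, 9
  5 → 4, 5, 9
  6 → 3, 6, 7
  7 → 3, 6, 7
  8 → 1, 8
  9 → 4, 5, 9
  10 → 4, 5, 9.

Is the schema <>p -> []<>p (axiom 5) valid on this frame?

Axiom 5 corresponds to the accessibility relation being Euclidean.
Euclidean: yes — any two successors of a common world are R-related.

Yes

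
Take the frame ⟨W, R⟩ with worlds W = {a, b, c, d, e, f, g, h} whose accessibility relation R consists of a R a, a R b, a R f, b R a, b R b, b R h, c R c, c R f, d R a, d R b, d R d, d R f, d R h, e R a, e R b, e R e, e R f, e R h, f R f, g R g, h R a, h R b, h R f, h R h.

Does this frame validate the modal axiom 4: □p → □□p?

Axiom 4 corresponds to the accessibility relation being transitive.
Transitive: no — a R b and b R h, but not a R h.

No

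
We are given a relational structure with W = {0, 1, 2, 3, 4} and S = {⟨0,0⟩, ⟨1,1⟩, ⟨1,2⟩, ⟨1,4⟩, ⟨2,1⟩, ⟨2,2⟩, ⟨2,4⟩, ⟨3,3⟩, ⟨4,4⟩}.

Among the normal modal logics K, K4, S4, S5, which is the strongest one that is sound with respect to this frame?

Transitive (axiom 4): yes — every two-step S-path is closed by a direct edge.
Reflexive (axiom T): yes — every world is S-related to itself.
Euclidean (axiom 5): no — 1 S 4 and 1 S 2, but not 4 S 2.
So F validates K, K4, S4; S5 would additionally require S to be Euclidean. The strongest is S4.

S4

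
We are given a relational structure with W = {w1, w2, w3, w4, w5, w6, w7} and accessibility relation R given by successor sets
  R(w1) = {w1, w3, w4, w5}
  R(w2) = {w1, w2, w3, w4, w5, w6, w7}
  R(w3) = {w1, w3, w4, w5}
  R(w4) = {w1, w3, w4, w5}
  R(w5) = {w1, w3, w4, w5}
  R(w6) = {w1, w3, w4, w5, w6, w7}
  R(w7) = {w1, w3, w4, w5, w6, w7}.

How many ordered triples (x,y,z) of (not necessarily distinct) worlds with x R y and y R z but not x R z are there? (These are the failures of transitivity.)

R is transitive; there are no such tuples.

0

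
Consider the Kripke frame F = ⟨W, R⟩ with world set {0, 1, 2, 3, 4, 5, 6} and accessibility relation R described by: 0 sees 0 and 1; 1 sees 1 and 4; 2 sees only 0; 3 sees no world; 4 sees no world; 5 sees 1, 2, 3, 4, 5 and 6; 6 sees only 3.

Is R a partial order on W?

No

Reflexive: no — 2 is not related to itself.
Transitive: no — 0 R 1 and 1 R 4, but not 0 R 4.
Antisymmetric: yes — no distinct pair is related both ways.
So R is not a partial order.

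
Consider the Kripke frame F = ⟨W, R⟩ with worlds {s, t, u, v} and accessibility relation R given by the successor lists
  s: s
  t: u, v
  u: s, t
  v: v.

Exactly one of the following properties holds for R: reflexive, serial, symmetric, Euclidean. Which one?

Reflexive: no — t is not related to itself.
Serial: yes — every world has a successor (e.g. s R s).
Symmetric: no — t R v but not v R t.
Euclidean: no — t R u and t R v, but not u R v.
Only serial holds.

serial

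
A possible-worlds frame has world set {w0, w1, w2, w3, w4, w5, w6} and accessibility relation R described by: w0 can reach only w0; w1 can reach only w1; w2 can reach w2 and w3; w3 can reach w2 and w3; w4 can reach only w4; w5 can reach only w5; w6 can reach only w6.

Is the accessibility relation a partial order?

No

Reflexive: yes — every world is R-related to itself.
Transitive: yes — every two-step R-path is closed by a direct edge.
Antisymmetric: no — w2 R w3 and w3 R w2 with w2 ≠ w3.
So R is not a partial order.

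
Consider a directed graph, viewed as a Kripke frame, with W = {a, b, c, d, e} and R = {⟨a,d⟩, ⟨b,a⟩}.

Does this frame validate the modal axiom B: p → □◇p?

The schema B characterises exactly the symmetric frames.
Symmetric: no — a R d but not d R a.

No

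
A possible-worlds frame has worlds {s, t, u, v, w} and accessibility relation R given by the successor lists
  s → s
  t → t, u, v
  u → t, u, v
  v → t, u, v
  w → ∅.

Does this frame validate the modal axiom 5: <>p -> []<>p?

Yes

By correspondence theory, 5 is valid on a frame iff R is Euclidean.
Euclidean: yes — any two successors of a common world are R-related.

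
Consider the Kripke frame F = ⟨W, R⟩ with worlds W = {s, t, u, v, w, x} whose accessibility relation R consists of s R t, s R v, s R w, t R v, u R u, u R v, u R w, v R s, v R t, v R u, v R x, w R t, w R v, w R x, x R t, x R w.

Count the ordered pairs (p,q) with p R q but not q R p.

Enumerating: (s,t), (s,w), (u,w), (v,x), (w,t), (w,v), (x,t).

7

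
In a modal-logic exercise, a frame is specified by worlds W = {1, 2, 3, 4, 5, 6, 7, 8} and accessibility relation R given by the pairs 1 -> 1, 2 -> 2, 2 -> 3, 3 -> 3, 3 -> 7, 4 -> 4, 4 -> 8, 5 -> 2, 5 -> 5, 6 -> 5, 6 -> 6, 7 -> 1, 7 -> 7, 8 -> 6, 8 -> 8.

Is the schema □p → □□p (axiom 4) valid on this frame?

By correspondence theory, 4 is valid on a frame iff R is transitive.
Transitive: no — 2 R 3 and 3 R 7, but not 2 R 7.

No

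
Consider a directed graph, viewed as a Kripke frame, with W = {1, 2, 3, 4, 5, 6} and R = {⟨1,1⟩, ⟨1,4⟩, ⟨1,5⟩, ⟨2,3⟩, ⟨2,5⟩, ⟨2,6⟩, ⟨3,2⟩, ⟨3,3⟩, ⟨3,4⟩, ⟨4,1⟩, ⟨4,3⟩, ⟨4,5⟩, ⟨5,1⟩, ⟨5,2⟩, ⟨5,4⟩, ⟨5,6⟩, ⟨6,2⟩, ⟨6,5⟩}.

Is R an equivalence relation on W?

Reflexive: no — 2 is not related to itself.
Symmetric: yes — every pair in R has its reverse in R.
Transitive: no — 1 R 4 and 4 R 3, but not 1 R 3.
So R is not an equivalence relation.

No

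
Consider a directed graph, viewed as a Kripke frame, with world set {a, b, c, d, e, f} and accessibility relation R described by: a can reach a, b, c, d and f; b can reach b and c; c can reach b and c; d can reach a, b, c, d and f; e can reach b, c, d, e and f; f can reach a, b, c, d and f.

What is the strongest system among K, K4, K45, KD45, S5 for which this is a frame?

Transitive (axiom 4): no — e R d and d R a, but not e R a.
Euclidean (axiom 5): no — a R b and a R d, but not b R d.
Serial (axiom D): yes — every world has a successor (e.g. a R a).
Reflexive (axiom T): yes — every world is R-related to itself.
So F validates K; K4 would additionally require R to be transitive. The strongest is K.

K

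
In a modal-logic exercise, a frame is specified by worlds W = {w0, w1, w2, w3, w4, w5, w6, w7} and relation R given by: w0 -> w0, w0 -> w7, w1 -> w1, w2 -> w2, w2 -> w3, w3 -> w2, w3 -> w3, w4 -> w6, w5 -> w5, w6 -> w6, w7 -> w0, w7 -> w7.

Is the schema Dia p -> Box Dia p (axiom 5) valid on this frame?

Yes

Axiom 5 corresponds to the accessibility relation being Euclidean.
Euclidean: yes — any two successors of a common world are R-related.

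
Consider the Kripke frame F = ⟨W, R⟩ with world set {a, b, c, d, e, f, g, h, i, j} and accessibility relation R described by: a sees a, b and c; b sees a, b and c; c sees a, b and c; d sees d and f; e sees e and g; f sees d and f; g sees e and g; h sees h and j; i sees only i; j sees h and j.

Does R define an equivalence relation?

Yes

Reflexive: yes — every world is R-related to itself.
Symmetric: yes — every pair in R has its reverse in R.
Transitive: yes — every two-step R-path is closed by a direct edge.
So R is an equivalence relation.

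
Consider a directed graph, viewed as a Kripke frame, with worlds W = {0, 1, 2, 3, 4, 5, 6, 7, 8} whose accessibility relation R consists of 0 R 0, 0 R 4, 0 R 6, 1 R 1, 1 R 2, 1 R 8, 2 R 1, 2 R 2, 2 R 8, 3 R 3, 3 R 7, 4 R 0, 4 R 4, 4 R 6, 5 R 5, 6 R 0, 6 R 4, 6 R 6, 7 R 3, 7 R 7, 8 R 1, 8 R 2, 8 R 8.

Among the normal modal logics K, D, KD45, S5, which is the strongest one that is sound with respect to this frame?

S5

Serial (axiom D): yes — every world has a successor (e.g. 0 R 0).
Euclidean (axiom 5): yes — any two successors of a common world are R-related.
Transitive (axiom 4): yes — every two-step R-path is closed by a direct edge.
Reflexive (axiom T): yes — every world is R-related to itself.
So F validates K, D, KD45, S5. The strongest is S5.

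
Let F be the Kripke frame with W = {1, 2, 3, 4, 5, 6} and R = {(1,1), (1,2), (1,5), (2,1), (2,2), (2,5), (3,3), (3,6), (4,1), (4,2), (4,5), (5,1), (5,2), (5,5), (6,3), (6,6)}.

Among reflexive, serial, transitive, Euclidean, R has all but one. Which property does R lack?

Reflexive: no — 4 is not related to itself.
Serial: yes — every world has a successor (e.g. 1 R 1).
Transitive: yes — every two-step R-path is closed by a direct edge.
Euclidean: yes — any two successors of a common world are R-related.
Only reflexive fails.

reflexive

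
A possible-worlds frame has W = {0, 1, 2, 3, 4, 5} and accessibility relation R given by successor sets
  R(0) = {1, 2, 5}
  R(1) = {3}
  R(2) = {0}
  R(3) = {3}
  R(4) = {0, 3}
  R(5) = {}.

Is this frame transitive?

No

Transitive: no — 0 R 1 and 1 R 3, but not 0 R 3.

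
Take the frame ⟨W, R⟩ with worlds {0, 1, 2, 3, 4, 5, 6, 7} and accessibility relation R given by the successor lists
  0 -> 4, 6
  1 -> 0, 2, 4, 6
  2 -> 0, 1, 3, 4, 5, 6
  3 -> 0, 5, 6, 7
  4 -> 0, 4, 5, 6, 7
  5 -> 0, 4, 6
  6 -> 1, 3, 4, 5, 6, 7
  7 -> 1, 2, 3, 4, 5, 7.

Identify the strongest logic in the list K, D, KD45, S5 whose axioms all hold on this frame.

Serial (axiom D): yes — every world has a successor (e.g. 0 R 4).
Euclidean (axiom 5): no — 1 R 0 and 1 R 2, but not 0 R 2.
Transitive (axiom 4): no — 0 R 4 and 4 R 5, but not 0 R 5.
Reflexive (axiom T): no — 0 is not related to itself.
So F validates K, D; KD45 would additionally require R to be Euclidean and transitive. The strongest is D.

D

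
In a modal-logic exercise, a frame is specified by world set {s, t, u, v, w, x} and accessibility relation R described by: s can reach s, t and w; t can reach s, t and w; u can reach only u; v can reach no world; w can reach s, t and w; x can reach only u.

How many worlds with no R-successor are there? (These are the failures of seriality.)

Enumerating: v.

1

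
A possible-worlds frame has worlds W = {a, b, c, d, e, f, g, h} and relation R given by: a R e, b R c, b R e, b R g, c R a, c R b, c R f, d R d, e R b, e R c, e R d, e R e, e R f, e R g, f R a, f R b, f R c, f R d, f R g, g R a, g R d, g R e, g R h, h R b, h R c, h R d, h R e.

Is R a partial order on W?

Reflexive: no — a is not related to itself.
Transitive: no — a R e and e R b, but not a R b.
Antisymmetric: no — b R c and c R b with b ≠ c.
So R is not a partial order.

No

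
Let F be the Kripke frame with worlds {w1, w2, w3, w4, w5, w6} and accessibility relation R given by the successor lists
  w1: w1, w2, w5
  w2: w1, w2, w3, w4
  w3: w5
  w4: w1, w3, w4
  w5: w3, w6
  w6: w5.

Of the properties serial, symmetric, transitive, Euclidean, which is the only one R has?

Serial: yes — every world has a successor (e.g. w1 R w1).
Symmetric: no — w1 R w5 but not w5 R w1.
Transitive: no — w1 R w2 and w2 R w3, but not w1 R w3.
Euclidean: no — w1 R w2 and w1 R w5, but not w2 R w5.
Only serial holds.

serial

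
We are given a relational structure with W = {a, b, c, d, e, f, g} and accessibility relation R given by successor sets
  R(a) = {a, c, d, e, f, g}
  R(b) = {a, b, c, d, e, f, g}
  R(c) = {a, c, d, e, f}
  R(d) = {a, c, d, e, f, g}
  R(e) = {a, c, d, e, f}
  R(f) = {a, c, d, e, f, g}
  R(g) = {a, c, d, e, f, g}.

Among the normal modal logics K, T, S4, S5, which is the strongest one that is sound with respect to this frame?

T

Reflexive (axiom T): yes — every world is R-related to itself.
Transitive (axiom 4): no — c R a and a R g, but not c R g.
Euclidean (axiom 5): no — a R c and a R g, but not c R g.
So F validates K, T; S4 would additionally require R to be transitive. The strongest is T.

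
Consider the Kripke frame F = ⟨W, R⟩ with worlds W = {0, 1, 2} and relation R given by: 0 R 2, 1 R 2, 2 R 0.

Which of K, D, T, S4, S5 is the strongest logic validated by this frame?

Serial (axiom D): yes — every world has a successor (e.g. 0 R 2).
Reflexive (axiom T): no — 0 is not related to itself.
Transitive (axiom 4): no — 1 R 2 and 2 R 0, but not 1 R 0.
Euclidean (axiom 5): no — 0 R 2 and 0 R 2, but not 2 R 2.
So F validates K, D; T would additionally require R to be reflexive. The strongest is D.

D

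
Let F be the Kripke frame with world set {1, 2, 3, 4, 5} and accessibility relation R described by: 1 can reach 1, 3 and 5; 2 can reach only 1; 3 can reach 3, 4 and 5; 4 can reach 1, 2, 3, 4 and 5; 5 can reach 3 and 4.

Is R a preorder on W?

No

Reflexive: no — 2 is not related to itself.
Transitive: no — 1 R 3 and 3 R 4, but not 1 R 4.
So R is not a preorder.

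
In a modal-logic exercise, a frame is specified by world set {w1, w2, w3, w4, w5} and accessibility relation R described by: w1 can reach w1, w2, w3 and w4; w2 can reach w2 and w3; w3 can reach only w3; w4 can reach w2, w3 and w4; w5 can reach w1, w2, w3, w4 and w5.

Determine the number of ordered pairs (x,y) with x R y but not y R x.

Enumerating: (w1,w2), (w1,w3), (w1,w4), (w2,w3), (w4,w2), (w4,w3), (w5,w1), (w5,w2), (w5,w3), (w5,w4).

10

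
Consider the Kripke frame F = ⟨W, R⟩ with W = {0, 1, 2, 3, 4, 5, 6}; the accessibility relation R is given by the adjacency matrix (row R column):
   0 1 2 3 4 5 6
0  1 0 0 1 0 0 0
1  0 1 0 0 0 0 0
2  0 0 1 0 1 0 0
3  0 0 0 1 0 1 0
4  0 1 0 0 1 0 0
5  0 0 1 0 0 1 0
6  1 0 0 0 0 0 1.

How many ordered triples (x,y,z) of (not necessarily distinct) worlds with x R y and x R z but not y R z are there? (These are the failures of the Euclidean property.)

Enumerating: (0,3,0), (2,4,2), (3,5,3), (4,1,4), (5,2,5), (6,0,6).

6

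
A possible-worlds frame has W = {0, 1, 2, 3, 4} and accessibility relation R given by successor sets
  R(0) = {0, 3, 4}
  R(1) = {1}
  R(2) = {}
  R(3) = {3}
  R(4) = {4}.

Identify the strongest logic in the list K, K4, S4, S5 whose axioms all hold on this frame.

K4

Transitive (axiom 4): yes — every two-step R-path is closed by a direct edge.
Reflexive (axiom T): no — 2 is not related to itself.
Euclidean (axiom 5): no — 0 R 3 and 0 R 4, but not 3 R 4.
So F validates K, K4; S4 would additionally require R to be reflexive. The strongest is K4.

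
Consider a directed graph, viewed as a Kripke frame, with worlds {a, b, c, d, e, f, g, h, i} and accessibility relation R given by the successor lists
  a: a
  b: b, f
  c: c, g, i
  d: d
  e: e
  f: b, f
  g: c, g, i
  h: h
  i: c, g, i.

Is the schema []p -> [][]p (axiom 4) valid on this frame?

Yes

Axiom 4 corresponds to the accessibility relation being transitive.
Transitive: yes — every two-step R-path is closed by a direct edge.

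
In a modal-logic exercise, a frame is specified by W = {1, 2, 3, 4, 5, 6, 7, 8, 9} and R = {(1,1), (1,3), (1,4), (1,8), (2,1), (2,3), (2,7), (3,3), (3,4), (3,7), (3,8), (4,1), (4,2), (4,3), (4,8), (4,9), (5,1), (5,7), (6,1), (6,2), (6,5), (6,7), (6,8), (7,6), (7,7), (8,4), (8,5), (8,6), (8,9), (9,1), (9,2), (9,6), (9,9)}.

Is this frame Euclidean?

Euclidean: no — 1 R 8 and 1 R 3, but not 8 R 3.

No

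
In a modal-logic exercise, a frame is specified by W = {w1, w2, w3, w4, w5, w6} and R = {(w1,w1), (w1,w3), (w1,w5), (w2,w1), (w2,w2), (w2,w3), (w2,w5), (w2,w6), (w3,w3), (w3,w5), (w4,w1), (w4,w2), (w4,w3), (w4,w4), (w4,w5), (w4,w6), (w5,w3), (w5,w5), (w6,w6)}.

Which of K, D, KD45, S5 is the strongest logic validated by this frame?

Serial (axiom D): yes — every world has a successor (e.g. w1 R w1).
Euclidean (axiom 5): no — w2 R w1 and w2 R w6, but not w1 R w6.
Transitive (axiom 4): yes — every two-step R-path is closed by a direct edge.
Reflexive (axiom T): yes — every world is R-related to itself.
So F validates K, D; KD45 would additionally require R to be Euclidean. The strongest is D.

D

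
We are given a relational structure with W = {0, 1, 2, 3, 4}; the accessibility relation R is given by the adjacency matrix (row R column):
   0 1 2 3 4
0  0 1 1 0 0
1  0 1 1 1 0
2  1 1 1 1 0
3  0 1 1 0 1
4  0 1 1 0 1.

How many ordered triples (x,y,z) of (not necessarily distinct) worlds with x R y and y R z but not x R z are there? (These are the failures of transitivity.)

12

Enumerating: (0,1,3), (0,2,0), (0,2,3), (1,2,0), (1,3,4), (2,3,4), (3,1,3), (3,2,0), (3,2,3), (4,1,3), (4,2,0), (4,2,3).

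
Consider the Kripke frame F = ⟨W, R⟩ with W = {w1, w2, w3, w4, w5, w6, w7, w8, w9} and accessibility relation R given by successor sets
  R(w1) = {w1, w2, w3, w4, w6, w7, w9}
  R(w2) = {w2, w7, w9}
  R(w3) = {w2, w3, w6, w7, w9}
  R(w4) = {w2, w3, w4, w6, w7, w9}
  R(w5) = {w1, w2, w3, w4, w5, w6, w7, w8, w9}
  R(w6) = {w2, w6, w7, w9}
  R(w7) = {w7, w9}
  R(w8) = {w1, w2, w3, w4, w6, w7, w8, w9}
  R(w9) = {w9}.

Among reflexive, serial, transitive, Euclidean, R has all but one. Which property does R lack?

Reflexive: yes — every world is R-related to itself.
Serial: yes — every world has a successor (e.g. w1 R w1).
Transitive: yes — every two-step R-path is closed by a direct edge.
Euclidean: no — w1 R w2 and w1 R w3, but not w2 R w3.
Only Euclidean fails.

Euclidean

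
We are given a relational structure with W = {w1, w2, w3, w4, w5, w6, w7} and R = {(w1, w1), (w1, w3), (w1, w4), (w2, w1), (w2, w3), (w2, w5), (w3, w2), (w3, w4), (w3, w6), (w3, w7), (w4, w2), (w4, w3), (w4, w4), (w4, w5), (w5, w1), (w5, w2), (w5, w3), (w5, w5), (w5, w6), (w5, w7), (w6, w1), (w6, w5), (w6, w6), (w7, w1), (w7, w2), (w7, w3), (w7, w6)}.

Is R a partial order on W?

No

Reflexive: no — w2 is not related to itself.
Transitive: no — w1 R w3 and w3 R w2, but not w1 R w2.
Antisymmetric: no — w2 R w3 and w3 R w2 with w2 ≠ w3.
So R is not a partial order.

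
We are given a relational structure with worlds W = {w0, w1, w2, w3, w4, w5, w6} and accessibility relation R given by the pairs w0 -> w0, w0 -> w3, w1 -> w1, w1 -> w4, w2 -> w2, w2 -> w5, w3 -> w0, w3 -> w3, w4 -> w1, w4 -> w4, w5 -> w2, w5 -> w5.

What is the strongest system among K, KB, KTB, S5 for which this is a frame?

KB

Symmetric (axiom B): yes — every pair in R has its reverse in R.
Reflexive (axiom T): no — w6 is not related to itself.
Euclidean (axiom 5): yes — any two successors of a common world are R-related.
So F validates K, KB; KTB would additionally require R to be reflexive. The strongest is KB.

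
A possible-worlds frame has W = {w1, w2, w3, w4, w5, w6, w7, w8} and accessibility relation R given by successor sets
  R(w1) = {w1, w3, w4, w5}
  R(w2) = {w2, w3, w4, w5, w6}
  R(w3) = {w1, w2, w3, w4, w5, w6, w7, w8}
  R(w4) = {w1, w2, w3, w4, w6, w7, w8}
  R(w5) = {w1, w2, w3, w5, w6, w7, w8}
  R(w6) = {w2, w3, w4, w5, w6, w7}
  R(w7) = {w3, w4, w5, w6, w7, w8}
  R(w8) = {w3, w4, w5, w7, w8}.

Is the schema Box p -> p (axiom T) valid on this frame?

The schema T characterises exactly the reflexive frames.
Reflexive: yes — every world is R-related to itself.

Yes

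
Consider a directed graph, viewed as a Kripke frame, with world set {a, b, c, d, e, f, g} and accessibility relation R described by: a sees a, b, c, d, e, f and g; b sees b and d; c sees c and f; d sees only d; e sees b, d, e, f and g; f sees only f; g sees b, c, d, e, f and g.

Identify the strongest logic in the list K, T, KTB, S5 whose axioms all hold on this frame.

Reflexive (axiom T): yes — every world is R-related to itself.
Symmetric (axiom B): no — a R b but not b R a.
Euclidean (axiom 5): no — a R b and a R c, but not b R c.
So F validates K, T; KTB would additionally require R to be symmetric. The strongest is T.

T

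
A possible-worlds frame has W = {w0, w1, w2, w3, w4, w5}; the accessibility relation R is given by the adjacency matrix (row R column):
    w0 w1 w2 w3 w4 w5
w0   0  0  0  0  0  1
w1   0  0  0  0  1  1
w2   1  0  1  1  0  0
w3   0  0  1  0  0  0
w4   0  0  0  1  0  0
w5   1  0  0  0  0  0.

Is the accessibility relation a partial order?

No

Reflexive: no — w0 is not related to itself.
Transitive: no — w1 R w4 and w4 R w3, but not w1 R w3.
Antisymmetric: no — w0 R w5 and w5 R w0 with w0 ≠ w5.
So R is not a partial order.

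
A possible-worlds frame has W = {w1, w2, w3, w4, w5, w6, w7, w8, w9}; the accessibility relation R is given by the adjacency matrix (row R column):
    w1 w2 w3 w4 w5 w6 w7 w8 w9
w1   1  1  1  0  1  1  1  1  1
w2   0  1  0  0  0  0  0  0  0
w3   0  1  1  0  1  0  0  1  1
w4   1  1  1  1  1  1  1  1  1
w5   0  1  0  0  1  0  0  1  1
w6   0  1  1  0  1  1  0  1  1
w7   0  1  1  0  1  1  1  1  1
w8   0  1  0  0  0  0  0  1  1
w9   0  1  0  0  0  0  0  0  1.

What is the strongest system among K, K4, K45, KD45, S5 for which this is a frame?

K4

Transitive (axiom 4): yes — every two-step R-path is closed by a direct edge.
Euclidean (axiom 5): no — w1 R w2 and w1 R w3, but not w2 R w3.
Serial (axiom D): yes — every world has a successor (e.g. w1 R w1).
Reflexive (axiom T): yes — every world is R-related to itself.
So F validates K, K4; K45 would additionally require R to be Euclidean. The strongest is K4.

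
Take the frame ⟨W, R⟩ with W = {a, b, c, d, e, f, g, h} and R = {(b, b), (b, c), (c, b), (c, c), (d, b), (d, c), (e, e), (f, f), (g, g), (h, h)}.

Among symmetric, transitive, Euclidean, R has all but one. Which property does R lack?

symmetric

Symmetric: no — d R b but not b R d.
Transitive: yes — every two-step R-path is closed by a direct edge.
Euclidean: yes — any two successors of a common world are R-related.
Only symmetric fails.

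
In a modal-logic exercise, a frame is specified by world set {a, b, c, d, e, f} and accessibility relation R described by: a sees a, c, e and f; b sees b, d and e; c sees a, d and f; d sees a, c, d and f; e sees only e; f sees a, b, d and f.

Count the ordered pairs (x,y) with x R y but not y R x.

6

Enumerating: (a,e), (b,d), (b,e), (c,f), (d,a), (f,b).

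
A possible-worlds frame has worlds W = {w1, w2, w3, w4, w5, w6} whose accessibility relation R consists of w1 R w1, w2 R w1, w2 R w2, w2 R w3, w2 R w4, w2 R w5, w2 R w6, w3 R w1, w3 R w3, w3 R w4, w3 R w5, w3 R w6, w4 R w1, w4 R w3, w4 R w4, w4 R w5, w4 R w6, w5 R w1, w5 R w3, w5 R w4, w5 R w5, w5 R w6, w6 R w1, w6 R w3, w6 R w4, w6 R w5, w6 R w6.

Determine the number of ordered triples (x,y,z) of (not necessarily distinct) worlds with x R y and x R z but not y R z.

Enumerating: (w2,w1,w2), (w2,w1,w3), (w2,w1,w4), (w2,w1,w5), (w2,w1,w6), (w2,w3,w2), (w2,w4,w2), (w2,w5,w2), (w2,w6,w2), (w3,w1,w3), (w3,w1,w4), (w3,w1,w5), … and 13 more.
Total: 25.

25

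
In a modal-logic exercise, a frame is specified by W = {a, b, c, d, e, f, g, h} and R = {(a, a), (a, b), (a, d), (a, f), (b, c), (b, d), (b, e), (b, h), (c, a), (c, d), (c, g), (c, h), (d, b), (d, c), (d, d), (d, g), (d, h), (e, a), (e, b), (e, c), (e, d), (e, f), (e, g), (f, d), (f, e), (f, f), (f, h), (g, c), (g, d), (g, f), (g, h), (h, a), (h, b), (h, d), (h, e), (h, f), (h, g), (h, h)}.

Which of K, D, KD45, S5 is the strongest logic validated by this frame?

D

Serial (axiom D): yes — every world has a successor (e.g. a R a).
Euclidean (axiom 5): no — a R b and a R f, but not b R f.
Transitive (axiom 4): no — a R b and b R c, but not a R c.
Reflexive (axiom T): no — b is not related to itself.
So F validates K, D; KD45 would additionally require R to be Euclidean and transitive. The strongest is D.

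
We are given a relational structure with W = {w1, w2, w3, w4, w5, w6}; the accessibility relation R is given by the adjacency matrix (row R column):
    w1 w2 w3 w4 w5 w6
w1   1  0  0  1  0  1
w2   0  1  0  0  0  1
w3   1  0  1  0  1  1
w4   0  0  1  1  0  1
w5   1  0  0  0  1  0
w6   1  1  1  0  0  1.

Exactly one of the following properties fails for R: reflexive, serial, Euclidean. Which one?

Reflexive: yes — every world is R-related to itself.
Serial: yes — every world has a successor (e.g. w1 R w1).
Euclidean: no — w1 R w6 and w1 R w4, but not w6 R w4.
Only Euclidean fails.

Euclidean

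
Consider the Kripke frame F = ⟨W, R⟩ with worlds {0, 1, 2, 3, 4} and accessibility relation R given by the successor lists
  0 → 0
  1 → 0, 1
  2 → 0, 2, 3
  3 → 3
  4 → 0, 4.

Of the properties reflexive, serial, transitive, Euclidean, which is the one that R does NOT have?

Reflexive: yes — every world is R-related to itself.
Serial: yes — every world has a successor (e.g. 0 R 0).
Transitive: yes — every two-step R-path is closed by a direct edge.
Euclidean: no — 2 R 0 and 2 R 3, but not 0 R 3.
Only Euclidean fails.

Euclidean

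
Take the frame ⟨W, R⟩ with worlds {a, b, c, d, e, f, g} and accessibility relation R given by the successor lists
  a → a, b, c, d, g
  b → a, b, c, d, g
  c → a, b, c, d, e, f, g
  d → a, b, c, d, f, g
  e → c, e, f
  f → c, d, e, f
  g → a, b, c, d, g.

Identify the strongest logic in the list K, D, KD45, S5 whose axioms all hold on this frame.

D

Serial (axiom D): yes — every world has a successor (e.g. a R a).
Euclidean (axiom 5): no — c R a and c R e, but not a R e.
Transitive (axiom 4): no — a R c and c R e, but not a R e.
Reflexive (axiom T): yes — every world is R-related to itself.
So F validates K, D; KD45 would additionally require R to be Euclidean and transitive. The strongest is D.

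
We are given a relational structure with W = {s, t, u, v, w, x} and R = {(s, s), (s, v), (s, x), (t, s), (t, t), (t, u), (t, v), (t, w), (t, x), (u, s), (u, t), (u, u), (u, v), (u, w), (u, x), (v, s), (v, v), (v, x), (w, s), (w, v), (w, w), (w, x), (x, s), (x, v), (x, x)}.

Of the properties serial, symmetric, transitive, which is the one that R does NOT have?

Serial: yes — every world has a successor (e.g. s R s).
Symmetric: no — t R s but not s R t.
Transitive: yes — every two-step R-path is closed by a direct edge.
Only symmetric fails.

symmetric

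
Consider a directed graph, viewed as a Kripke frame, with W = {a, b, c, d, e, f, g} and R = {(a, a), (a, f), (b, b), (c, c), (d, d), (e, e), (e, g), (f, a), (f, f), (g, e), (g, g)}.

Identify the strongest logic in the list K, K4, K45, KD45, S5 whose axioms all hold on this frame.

Transitive (axiom 4): yes — every two-step R-path is closed by a direct edge.
Euclidean (axiom 5): yes — any two successors of a common world are R-related.
Serial (axiom D): yes — every world has a successor (e.g. a R a).
Reflexive (axiom T): yes — every world is R-related to itself.
So F validates K, K4, K45, KD45, S5. The strongest is S5.

S5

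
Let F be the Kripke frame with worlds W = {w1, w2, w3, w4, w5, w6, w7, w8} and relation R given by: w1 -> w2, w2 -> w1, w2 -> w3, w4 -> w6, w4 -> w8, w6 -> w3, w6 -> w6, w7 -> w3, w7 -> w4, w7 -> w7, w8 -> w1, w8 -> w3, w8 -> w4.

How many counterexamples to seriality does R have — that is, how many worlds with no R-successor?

2

Enumerating: w3, w5.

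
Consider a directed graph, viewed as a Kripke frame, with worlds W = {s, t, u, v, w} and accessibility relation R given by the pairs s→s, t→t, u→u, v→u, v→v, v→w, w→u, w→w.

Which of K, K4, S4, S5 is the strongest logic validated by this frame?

Transitive (axiom 4): yes — every two-step R-path is closed by a direct edge.
Reflexive (axiom T): yes — every world is R-related to itself.
Euclidean (axiom 5): no — v R u and v R w, but not u R w.
So F validates K, K4, S4; S5 would additionally require R to be Euclidean. The strongest is S4.

S4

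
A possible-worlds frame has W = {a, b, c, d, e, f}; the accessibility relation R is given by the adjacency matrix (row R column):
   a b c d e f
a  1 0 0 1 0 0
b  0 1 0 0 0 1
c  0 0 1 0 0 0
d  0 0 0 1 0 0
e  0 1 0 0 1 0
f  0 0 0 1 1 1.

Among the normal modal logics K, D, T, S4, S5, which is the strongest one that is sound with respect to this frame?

T

Serial (axiom D): yes — every world has a successor (e.g. a R a).
Reflexive (axiom T): yes — every world is R-related to itself.
Transitive (axiom 4): no — b R f and f R d, but not b R d.
Euclidean (axiom 5): no — f R d and f R e, but not d R e.
So F validates K, D, T; S4 would additionally require R to be transitive. The strongest is T.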